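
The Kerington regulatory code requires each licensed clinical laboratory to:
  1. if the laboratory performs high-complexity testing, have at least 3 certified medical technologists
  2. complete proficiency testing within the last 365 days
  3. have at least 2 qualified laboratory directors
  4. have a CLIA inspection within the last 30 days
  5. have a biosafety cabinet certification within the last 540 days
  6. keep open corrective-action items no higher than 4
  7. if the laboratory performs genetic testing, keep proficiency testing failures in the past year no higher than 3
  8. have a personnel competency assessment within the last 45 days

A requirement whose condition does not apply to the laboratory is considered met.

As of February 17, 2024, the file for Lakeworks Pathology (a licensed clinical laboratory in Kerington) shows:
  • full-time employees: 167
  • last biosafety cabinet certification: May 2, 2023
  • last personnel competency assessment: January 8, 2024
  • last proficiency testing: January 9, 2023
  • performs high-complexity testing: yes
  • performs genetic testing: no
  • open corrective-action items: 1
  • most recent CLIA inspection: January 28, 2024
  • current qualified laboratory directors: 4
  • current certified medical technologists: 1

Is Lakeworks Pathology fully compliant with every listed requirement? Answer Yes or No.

No

1. condition 'performs high-complexity testing' holds; certified medical technologists 1 < 3 → not met
2. proficiency testing 404 days ago vs limit 365 → not met
3. qualified laboratory directors 4 ≥ 2 → met
4. CLIA inspection 20 days ago vs limit 30 → met
5. biosafety cabinet certification 291 days ago vs limit 540 → met
6. open corrective-action items 1 ≤ 4 → met
7. condition 'performs genetic testing' does not hold → requirement n/a → met
8. personnel competency assessment 40 days ago vs limit 45 → met
Not met: 1, 2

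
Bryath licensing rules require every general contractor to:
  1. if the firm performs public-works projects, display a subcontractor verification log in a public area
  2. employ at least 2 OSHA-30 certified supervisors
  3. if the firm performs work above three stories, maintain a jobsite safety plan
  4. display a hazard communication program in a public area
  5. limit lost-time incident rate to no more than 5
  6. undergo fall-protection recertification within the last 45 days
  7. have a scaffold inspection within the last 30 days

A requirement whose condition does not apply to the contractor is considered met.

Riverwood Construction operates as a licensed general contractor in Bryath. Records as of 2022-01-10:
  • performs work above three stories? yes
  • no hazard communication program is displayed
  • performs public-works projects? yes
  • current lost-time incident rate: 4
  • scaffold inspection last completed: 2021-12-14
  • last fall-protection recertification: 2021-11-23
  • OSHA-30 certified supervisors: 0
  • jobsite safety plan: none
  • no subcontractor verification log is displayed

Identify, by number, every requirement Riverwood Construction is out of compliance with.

1. condition 'performs public-works projects' holds; subcontractor verification log absent → not met
2. OSHA-30 certified supervisors 0 < 2 → not met
3. condition 'performs work above three stories' holds; jobsite safety plan absent → not met
4. hazard communication program absent → not met
5. lost-time incident rate 4 ≤ 5 → met
6. fall-protection recertification 48 days ago vs limit 45 → not met
7. scaffold inspection 27 days ago vs limit 30 → met
Not met: 1, 2, 3, 4, 6

1, 2, 3, 4, 6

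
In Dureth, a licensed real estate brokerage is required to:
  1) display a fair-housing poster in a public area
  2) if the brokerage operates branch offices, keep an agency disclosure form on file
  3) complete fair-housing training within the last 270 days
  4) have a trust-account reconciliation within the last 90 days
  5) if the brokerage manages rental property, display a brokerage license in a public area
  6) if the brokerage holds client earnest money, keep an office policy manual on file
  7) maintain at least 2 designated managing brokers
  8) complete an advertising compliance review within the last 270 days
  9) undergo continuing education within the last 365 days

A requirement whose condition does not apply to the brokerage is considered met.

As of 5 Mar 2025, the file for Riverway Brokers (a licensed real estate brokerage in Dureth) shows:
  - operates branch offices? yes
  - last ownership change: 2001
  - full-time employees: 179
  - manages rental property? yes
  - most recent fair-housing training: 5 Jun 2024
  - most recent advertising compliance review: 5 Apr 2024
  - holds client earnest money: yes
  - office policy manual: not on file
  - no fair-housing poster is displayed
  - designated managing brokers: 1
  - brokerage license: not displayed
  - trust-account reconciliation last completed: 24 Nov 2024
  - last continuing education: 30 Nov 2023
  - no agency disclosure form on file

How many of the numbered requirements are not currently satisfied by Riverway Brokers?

1. fair-housing poster absent → not met
2. condition 'operates branch offices' holds; agency disclosure form absent → not met
3. fair-housing training 273 days ago vs limit 270 → not met
4. trust-account reconciliation 101 days ago vs limit 90 → not met
5. condition 'manages rental property' holds; brokerage license absent → not met
6. condition 'holds client earnest money' holds; office policy manual absent → not met
7. designated managing brokers 1 < 2 → not met
8. advertising compliance review 334 days ago vs limit 270 → not met
9. continuing education 461 days ago vs limit 365 → not met
Not met: 9 of 9

9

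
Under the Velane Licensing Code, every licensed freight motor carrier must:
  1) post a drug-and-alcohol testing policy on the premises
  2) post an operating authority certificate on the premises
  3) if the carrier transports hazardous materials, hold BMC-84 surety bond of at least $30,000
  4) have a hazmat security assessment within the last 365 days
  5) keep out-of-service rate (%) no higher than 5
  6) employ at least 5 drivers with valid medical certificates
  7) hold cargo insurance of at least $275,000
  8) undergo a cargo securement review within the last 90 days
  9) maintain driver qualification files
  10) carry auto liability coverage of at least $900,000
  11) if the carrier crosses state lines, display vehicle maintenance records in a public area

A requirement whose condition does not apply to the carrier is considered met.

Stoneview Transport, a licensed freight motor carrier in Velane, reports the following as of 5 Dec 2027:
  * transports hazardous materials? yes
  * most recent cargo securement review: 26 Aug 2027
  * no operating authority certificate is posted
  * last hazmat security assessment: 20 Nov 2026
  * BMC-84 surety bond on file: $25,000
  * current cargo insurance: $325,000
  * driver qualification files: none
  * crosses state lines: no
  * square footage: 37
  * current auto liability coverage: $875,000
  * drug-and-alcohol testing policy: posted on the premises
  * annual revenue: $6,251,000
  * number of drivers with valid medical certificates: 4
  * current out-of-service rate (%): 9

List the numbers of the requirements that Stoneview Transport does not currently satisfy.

2, 3, 4, 5, 6, 8, 9, 10

1. drug-and-alcohol testing policy present → met
2. operating authority certificate absent → not met
3. condition 'transports hazardous materials' holds; BMC-84 surety bond $25,000 < $30,000 → not met
4. hazmat security assessment 380 days ago vs limit 365 → not met
5. out-of-service rate (%) 9 > 5 → not met
6. drivers with valid medical certificates 4 < 5 → not met
7. cargo insurance $325,000 ≥ $275,000 → met
8. cargo securement review 101 days ago vs limit 90 → not met
9. driver qualification files absent → not met
10. auto liability coverage $875,000 < $900,000 → not met
11. condition 'crosses state lines' does not hold → requirement n/a → met
Not met: 2, 3, 4, 5, 6, 8, 9, 10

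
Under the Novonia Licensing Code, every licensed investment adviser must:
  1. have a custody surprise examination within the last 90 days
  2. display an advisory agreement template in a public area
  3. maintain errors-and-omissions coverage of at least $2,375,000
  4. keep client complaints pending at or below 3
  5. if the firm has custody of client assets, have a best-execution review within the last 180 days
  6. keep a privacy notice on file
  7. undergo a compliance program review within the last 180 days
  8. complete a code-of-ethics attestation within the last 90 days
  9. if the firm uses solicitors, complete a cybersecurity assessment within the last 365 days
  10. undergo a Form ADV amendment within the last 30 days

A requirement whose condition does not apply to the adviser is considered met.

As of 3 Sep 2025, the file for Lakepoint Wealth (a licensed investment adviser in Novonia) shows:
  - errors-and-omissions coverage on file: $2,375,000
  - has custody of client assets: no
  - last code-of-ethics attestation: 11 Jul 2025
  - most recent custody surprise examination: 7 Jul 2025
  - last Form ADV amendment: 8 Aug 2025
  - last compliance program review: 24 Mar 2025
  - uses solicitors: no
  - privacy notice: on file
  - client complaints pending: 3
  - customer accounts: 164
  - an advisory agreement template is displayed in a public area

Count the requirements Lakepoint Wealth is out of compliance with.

0

1. custody surprise examination 58 days ago vs limit 90 → met
2. advisory agreement template present → met
3. errors-and-omissions coverage $2,375,000 ≥ $2,375,000 → met
4. client complaints pending 3 ≤ 3 → met
5. condition 'has custody of client assets' does not hold → requirement n/a → met
6. privacy notice present → met
7. compliance program review 163 days ago vs limit 180 → met
8. code-of-ethics attestation 54 days ago vs limit 90 → met
9. condition 'uses solicitors' does not hold → requirement n/a → met
10. Form ADV amendment 26 days ago vs limit 30 → met
Not met: 0 of 10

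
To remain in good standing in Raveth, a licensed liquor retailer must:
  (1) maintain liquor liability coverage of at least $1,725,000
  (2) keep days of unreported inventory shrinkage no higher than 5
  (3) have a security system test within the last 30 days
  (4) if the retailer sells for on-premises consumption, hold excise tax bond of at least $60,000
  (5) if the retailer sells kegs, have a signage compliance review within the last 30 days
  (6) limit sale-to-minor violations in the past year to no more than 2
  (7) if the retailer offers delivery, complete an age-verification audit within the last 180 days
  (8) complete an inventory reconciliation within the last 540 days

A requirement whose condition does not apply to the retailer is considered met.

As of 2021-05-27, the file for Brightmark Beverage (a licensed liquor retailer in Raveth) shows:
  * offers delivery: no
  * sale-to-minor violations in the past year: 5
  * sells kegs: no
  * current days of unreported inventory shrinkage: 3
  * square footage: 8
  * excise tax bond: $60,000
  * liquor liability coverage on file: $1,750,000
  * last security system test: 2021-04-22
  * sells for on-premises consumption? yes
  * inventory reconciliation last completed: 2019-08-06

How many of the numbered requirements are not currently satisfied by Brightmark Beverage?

3

1. liquor liability coverage $1,750,000 ≥ $1,725,000 → met
2. days of unreported inventory shrinkage 3 ≤ 5 → met
3. security system test 35 days ago vs limit 30 → not met
4. condition 'sells for on-premises consumption' holds; excise tax bond $60,000 ≥ $60,000 → met
5. condition 'sells kegs' does not hold → requirement n/a → met
6. sale-to-minor violations in the past year 5 > 2 → not met
7. condition 'offers delivery' does not hold → requirement n/a → met
8. inventory reconciliation 660 days ago vs limit 540 → not met
Not met: 3 of 8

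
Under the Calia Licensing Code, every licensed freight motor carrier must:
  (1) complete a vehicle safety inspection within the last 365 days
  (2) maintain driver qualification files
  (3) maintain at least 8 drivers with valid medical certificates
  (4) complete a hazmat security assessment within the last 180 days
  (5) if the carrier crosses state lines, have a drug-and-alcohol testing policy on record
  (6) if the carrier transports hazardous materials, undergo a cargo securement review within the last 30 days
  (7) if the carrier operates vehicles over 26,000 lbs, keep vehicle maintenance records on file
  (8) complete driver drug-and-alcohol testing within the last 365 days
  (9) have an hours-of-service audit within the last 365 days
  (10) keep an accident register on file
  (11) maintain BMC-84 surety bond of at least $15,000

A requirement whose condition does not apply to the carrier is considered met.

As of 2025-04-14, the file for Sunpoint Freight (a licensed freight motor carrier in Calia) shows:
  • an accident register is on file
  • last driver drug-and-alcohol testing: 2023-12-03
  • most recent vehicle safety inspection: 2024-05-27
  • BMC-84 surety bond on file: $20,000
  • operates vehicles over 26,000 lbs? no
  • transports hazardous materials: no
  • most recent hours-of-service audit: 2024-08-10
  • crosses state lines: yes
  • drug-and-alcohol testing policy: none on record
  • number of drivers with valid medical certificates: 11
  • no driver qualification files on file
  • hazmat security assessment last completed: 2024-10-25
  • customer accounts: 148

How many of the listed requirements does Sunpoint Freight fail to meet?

1. vehicle safety inspection 322 days ago vs limit 365 → met
2. driver qualification files absent → not met
3. drivers with valid medical certificates 11 ≥ 8 → met
4. hazmat security assessment 171 days ago vs limit 180 → met
5. condition 'crosses state lines' holds; drug-and-alcohol testing policy absent → not met
6. condition 'transports hazardous materials' does not hold → requirement n/a → met
7. condition 'operates vehicles over 26,000 lbs' does not hold → requirement n/a → met
8. driver drug-and-alcohol testing 498 days ago vs limit 365 → not met
9. hours-of-service audit 247 days ago vs limit 365 → met
10. accident register present → met
11. BMC-84 surety bond $20,000 ≥ $15,000 → met
Not met: 3 of 11

3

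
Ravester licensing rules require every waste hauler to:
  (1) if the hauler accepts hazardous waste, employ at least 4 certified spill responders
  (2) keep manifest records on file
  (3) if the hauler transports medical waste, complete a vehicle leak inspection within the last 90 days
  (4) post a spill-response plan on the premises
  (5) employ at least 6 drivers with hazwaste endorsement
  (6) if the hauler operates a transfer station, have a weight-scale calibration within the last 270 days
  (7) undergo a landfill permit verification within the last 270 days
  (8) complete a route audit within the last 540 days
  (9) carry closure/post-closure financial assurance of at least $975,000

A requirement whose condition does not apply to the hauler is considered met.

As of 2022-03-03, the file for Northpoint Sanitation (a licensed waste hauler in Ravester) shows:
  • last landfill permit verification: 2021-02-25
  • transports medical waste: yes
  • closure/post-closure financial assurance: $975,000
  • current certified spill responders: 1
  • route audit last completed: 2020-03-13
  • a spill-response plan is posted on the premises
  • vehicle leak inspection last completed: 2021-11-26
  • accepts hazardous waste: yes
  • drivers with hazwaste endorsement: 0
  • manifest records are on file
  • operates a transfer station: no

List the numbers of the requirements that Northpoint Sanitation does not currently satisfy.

1, 3, 5, 7, 8

1. condition 'accepts hazardous waste' holds; certified spill responders 1 < 4 → not met
2. manifest records present → met
3. condition 'transports medical waste' holds; vehicle leak inspection 97 days ago vs limit 90 → not met
4. spill-response plan present → met
5. drivers with hazwaste endorsement 0 < 6 → not met
6. condition 'operates a transfer station' does not hold → requirement n/a → met
7. landfill permit verification 371 days ago vs limit 270 → not met
8. route audit 720 days ago vs limit 540 → not met
9. closure/post-closure financial assurance $975,000 ≥ $975,000 → met
Not met: 1, 3, 5, 7, 8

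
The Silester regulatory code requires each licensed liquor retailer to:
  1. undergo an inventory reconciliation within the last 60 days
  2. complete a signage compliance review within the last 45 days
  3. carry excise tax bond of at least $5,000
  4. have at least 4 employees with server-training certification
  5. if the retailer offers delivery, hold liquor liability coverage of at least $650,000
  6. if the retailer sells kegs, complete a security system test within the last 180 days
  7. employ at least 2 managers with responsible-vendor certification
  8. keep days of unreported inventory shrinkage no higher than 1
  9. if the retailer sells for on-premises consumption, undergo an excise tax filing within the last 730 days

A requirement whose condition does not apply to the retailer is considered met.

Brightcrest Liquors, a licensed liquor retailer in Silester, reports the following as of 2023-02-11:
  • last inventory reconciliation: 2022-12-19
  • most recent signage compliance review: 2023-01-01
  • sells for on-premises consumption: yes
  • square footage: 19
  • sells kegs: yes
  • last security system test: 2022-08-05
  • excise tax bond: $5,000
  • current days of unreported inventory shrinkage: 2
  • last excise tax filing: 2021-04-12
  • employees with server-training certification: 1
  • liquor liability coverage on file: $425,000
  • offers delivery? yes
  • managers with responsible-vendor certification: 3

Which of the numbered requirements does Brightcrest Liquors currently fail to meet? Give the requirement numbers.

1. inventory reconciliation 54 days ago vs limit 60 → met
2. signage compliance review 41 days ago vs limit 45 → met
3. excise tax bond $5,000 ≥ $5,000 → met
4. employees with server-training certification 1 < 4 → not met
5. condition 'offers delivery' holds; liquor liability coverage $425,000 < $650,000 → not met
6. condition 'sells kegs' holds; security system test 190 days ago vs limit 180 → not met
7. managers with responsible-vendor certification 3 ≥ 2 → met
8. days of unreported inventory shrinkage 2 > 1 → not met
9. condition 'sells for on-premises consumption' holds; excise tax filing 670 days ago vs limit 730 → met
Not met: 4, 5, 6, 8

4, 5, 6, 8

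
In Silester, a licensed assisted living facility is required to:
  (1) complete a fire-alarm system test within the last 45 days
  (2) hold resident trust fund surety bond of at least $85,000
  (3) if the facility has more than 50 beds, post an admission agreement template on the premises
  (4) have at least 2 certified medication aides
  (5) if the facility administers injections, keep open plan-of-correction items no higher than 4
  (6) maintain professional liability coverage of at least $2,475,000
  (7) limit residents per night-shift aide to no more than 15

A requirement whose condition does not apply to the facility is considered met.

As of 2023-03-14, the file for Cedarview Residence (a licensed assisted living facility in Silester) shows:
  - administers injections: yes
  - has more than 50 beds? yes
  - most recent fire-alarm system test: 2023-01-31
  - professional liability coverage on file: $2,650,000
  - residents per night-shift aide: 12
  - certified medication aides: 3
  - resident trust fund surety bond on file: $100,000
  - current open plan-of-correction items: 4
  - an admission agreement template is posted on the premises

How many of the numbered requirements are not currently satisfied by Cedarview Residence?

1. fire-alarm system test 42 days ago vs limit 45 → met
2. resident trust fund surety bond $100,000 ≥ $85,000 → met
3. condition 'has more than 50 beds' holds; admission agreement template present → met
4. certified medication aides 3 ≥ 2 → met
5. condition 'administers injections' holds; open plan-of-correction items 4 ≤ 4 → met
6. professional liability coverage $2,650,000 ≥ $2,475,000 → met
7. residents per night-shift aide 12 ≤ 15 → met
Not met: 0 of 7

0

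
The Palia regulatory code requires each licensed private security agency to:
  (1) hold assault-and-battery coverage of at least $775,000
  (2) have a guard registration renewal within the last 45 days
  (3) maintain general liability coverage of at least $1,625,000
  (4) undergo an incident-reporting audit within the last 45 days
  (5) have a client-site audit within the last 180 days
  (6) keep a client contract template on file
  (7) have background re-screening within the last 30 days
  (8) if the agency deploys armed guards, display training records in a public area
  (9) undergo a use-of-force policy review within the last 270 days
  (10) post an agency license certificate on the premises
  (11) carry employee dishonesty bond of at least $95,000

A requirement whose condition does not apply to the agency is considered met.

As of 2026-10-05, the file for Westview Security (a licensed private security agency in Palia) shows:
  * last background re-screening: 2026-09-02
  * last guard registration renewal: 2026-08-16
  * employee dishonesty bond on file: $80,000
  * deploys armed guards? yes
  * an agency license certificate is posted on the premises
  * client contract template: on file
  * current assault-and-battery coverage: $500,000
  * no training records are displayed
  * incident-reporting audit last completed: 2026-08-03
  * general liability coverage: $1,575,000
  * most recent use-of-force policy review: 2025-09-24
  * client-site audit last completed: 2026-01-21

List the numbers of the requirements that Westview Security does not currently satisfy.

1, 2, 3, 4, 5, 7, 8, 9, 11

1. assault-and-battery coverage $500,000 < $775,000 → not met
2. guard registration renewal 50 days ago vs limit 45 → not met
3. general liability coverage $1,575,000 < $1,625,000 → not met
4. incident-reporting audit 63 days ago vs limit 45 → not met
5. client-site audit 257 days ago vs limit 180 → not met
6. client contract template present → met
7. background re-screening 33 days ago vs limit 30 → not met
8. condition 'deploys armed guards' holds; training records absent → not met
9. use-of-force policy review 376 days ago vs limit 270 → not met
10. agency license certificate present → met
11. employee dishonesty bond $80,000 < $95,000 → not met
Not met: 1, 2, 3, 4, 5, 7, 8, 9, 11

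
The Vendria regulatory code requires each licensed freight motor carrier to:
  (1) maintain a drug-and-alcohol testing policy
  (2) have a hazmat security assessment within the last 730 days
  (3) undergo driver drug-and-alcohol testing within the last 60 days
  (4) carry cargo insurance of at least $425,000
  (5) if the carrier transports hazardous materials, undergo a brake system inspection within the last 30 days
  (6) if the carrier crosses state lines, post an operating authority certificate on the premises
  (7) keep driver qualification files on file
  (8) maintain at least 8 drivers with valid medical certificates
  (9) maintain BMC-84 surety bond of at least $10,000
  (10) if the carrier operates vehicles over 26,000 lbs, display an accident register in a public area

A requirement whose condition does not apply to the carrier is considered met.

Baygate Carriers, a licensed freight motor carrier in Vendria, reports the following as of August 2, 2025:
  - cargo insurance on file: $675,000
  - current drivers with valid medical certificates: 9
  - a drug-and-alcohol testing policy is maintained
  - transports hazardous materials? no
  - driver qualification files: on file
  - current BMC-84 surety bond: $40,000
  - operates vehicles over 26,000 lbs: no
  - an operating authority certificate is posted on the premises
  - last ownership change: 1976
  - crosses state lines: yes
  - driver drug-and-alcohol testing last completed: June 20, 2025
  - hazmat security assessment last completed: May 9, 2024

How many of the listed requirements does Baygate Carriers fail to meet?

0

1. drug-and-alcohol testing policy present → met
2. hazmat security assessment 450 days ago vs limit 730 → met
3. driver drug-and-alcohol testing 43 days ago vs limit 60 → met
4. cargo insurance $675,000 ≥ $425,000 → met
5. condition 'transports hazardous materials' does not hold → requirement n/a → met
6. condition 'crosses state lines' holds; operating authority certificate present → met
7. driver qualification files present → met
8. drivers with valid medical certificates 9 ≥ 8 → met
9. BMC-84 surety bond $40,000 ≥ $10,000 → met
10. condition 'operates vehicles over 26,000 lbs' does not hold → requirement n/a → met
Not met: 0 of 10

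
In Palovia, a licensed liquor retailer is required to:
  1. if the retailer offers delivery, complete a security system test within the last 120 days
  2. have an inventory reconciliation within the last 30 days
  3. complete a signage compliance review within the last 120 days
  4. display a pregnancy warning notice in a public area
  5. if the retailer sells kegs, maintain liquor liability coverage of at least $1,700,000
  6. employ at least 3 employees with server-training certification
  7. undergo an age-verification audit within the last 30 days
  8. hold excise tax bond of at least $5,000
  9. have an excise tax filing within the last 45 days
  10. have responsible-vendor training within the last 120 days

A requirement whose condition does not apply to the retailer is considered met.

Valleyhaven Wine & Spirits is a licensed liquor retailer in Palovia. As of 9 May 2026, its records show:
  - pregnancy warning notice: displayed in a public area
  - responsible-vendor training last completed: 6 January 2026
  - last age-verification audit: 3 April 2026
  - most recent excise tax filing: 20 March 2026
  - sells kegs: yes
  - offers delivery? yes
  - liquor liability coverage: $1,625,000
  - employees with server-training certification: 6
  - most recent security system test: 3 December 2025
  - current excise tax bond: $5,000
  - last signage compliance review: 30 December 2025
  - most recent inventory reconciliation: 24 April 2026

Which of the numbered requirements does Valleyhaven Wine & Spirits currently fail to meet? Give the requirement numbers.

1. condition 'offers delivery' holds; security system test 157 days ago vs limit 120 → not met
2. inventory reconciliation 15 days ago vs limit 30 → met
3. signage compliance review 130 days ago vs limit 120 → not met
4. pregnancy warning notice present → met
5. condition 'sells kegs' holds; liquor liability coverage $1,625,000 < $1,700,000 → not met
6. employees with server-training certification 6 ≥ 3 → met
7. age-verification audit 36 days ago vs limit 30 → not met
8. excise tax bond $5,000 ≥ $5,000 → met
9. excise tax filing 50 days ago vs limit 45 → not met
10. responsible-vendor training 123 days ago vs limit 120 → not met
Not met: 1, 3, 5, 7, 9, 10

1, 3, 5, 7, 9, 10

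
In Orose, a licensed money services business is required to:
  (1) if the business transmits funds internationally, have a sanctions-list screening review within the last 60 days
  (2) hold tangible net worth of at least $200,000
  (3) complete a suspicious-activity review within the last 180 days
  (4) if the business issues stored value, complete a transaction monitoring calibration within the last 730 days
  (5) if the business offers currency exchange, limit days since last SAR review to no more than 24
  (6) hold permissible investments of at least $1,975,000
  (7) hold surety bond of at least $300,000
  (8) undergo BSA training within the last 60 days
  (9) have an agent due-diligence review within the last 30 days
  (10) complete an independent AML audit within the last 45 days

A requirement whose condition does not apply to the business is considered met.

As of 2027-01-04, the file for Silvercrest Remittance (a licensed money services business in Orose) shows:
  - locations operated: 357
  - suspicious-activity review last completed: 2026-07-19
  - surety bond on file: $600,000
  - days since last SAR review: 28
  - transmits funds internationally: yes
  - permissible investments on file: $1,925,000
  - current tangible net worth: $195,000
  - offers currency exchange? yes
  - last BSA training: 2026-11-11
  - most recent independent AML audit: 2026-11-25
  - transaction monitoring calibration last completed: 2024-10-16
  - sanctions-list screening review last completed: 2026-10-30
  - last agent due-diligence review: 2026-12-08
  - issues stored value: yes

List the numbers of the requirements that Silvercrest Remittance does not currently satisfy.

1, 2, 4, 5, 6

1. condition 'transmits funds internationally' holds; sanctions-list screening review 66 days ago vs limit 60 → not met
2. tangible net worth $195,000 < $200,000 → not met
3. suspicious-activity review 169 days ago vs limit 180 → met
4. condition 'issues stored value' holds; transaction monitoring calibration 810 days ago vs limit 730 → not met
5. condition 'offers currency exchange' holds; days since last SAR review 28 > 24 → not met
6. permissible investments $1,925,000 < $1,975,000 → not met
7. surety bond $600,000 ≥ $300,000 → met
8. BSA training 54 days ago vs limit 60 → met
9. agent due-diligence review 27 days ago vs limit 30 → met
10. independent AML audit 40 days ago vs limit 45 → met
Not met: 1, 2, 4, 5, 6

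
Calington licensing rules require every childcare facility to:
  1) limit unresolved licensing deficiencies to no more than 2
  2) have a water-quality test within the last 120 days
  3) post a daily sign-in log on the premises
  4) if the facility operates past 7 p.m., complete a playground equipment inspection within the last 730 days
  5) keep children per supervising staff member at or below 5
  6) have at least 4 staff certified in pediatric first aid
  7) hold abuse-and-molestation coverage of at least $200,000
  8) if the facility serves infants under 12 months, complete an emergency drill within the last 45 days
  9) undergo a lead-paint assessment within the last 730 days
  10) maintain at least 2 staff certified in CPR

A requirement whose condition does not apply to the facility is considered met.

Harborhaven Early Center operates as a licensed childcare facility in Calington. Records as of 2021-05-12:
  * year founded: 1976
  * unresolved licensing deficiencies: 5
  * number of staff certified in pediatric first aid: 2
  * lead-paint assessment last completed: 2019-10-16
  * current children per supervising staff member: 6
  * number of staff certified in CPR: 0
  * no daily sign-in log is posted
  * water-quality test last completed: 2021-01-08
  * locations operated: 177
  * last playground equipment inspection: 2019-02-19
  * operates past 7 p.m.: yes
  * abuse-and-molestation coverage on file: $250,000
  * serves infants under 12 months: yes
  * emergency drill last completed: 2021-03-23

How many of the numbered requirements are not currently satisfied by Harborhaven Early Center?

1. unresolved licensing deficiencies 5 > 2 → not met
2. water-quality test 124 days ago vs limit 120 → not met
3. daily sign-in log absent → not met
4. condition 'operates past 7 p.m.' holds; playground equipment inspection 813 days ago vs limit 730 → not met
5. children per supervising staff member 6 > 5 → not met
6. staff certified in pediatric first aid 2 < 4 → not met
7. abuse-and-molestation coverage $250,000 ≥ $200,000 → met
8. condition 'serves infants under 12 months' holds; emergency drill 50 days ago vs limit 45 → not met
9. lead-paint assessment 574 days ago vs limit 730 → met
10. staff certified in CPR 0 < 2 → not met
Not met: 8 of 10

8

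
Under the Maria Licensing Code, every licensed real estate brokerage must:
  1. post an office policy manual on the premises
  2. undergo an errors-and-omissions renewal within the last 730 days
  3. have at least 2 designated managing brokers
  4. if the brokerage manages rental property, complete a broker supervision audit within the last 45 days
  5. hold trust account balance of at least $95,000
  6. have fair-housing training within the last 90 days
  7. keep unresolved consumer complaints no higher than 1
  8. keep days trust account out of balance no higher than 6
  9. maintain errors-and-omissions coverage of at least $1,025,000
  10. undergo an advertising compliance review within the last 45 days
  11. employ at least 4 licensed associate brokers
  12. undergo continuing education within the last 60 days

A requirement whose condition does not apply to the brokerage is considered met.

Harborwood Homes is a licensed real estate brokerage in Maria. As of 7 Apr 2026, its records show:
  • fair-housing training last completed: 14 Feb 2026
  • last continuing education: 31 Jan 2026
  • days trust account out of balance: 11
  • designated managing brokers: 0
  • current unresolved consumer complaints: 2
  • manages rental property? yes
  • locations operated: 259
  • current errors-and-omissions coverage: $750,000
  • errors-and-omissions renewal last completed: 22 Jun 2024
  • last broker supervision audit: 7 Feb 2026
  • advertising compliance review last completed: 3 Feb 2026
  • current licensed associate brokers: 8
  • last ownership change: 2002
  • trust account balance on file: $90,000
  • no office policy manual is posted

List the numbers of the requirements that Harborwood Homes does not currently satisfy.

1. office policy manual absent → not met
2. errors-and-omissions renewal 654 days ago vs limit 730 → met
3. designated managing brokers 0 < 2 → not met
4. condition 'manages rental property' holds; broker supervision audit 59 days ago vs limit 45 → not met
5. trust account balance $90,000 < $95,000 → not met
6. fair-housing training 52 days ago vs limit 90 → met
7. unresolved consumer complaints 2 > 1 → not met
8. days trust account out of balance 11 > 6 → not met
9. errors-and-omissions coverage $750,000 < $1,025,000 → not met
10. advertising compliance review 63 days ago vs limit 45 → not met
11. licensed associate brokers 8 ≥ 4 → met
12. continuing education 66 days ago vs limit 60 → not met
Not met: 1, 3, 4, 5, 7, 8, 9, 10, 12

1, 3, 4, 5, 7, 8, 9, 10, 12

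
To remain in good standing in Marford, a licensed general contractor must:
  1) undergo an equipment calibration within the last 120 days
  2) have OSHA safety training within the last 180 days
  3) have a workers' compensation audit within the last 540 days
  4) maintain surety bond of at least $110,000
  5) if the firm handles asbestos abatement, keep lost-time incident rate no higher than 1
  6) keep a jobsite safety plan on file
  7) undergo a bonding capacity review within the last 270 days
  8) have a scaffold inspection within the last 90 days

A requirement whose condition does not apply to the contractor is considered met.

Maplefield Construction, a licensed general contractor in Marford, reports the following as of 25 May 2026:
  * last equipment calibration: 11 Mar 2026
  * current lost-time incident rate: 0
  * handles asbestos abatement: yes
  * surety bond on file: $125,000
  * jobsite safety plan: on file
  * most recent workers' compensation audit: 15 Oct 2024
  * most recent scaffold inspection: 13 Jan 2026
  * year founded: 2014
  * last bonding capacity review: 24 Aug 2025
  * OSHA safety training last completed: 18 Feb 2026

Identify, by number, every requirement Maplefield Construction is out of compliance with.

3, 7, 8

1. equipment calibration 75 days ago vs limit 120 → met
2. OSHA safety training 96 days ago vs limit 180 → met
3. workers' compensation audit 587 days ago vs limit 540 → not met
4. surety bond $125,000 ≥ $110,000 → met
5. condition 'handles asbestos abatement' holds; lost-time incident rate 0 ≤ 1 → met
6. jobsite safety plan present → met
7. bonding capacity review 274 days ago vs limit 270 → not met
8. scaffold inspection 132 days ago vs limit 90 → not met
Not met: 3, 7, 8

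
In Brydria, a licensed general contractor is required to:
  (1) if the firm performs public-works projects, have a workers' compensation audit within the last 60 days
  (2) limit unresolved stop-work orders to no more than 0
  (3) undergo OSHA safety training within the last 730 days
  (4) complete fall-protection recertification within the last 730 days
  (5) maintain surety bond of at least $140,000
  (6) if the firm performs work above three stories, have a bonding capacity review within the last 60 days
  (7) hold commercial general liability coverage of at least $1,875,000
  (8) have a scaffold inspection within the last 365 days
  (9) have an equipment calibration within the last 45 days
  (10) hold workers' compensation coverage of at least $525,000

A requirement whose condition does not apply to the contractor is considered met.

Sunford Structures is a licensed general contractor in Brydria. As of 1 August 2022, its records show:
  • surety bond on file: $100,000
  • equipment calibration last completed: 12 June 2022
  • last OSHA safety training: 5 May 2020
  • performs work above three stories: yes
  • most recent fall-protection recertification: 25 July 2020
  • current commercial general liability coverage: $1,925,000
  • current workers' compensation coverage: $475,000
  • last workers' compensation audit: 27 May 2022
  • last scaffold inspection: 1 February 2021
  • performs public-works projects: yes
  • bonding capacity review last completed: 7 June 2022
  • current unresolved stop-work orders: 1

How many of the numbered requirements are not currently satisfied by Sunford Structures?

8

1. condition 'performs public-works projects' holds; workers' compensation audit 66 days ago vs limit 60 → not met
2. unresolved stop-work orders 1 > 0 → not met
3. OSHA safety training 818 days ago vs limit 730 → not met
4. fall-protection recertification 737 days ago vs limit 730 → not met
5. surety bond $100,000 < $140,000 → not met
6. condition 'performs work above three stories' holds; bonding capacity review 55 days ago vs limit 60 → met
7. commercial general liability coverage $1,925,000 ≥ $1,875,000 → met
8. scaffold inspection 546 days ago vs limit 365 → not met
9. equipment calibration 50 days ago vs limit 45 → not met
10. workers' compensation coverage $475,000 < $525,000 → not met
Not met: 8 of 10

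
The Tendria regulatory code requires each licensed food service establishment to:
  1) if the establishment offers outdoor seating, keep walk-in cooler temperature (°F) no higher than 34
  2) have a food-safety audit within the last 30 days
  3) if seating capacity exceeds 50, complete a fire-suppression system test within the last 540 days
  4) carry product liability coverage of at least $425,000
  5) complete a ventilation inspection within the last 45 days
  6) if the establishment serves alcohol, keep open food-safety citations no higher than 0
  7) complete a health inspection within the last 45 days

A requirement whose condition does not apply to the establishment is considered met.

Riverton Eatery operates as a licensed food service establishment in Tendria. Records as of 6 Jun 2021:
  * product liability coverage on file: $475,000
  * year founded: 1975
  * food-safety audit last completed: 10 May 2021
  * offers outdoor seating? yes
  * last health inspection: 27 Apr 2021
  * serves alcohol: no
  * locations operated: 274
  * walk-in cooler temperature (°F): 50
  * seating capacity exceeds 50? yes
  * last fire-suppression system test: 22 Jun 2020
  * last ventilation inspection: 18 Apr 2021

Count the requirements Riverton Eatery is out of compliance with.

2

1. condition 'offers outdoor seating' holds; walk-in cooler temperature (°F) 50 > 34 → not met
2. food-safety audit 27 days ago vs limit 30 → met
3. condition 'seating capacity exceeds 50' holds; fire-suppression system test 349 days ago vs limit 540 → met
4. product liability coverage $475,000 ≥ $425,000 → met
5. ventilation inspection 49 days ago vs limit 45 → not met
6. condition 'serves alcohol' does not hold → requirement n/a → met
7. health inspection 40 days ago vs limit 45 → met
Not met: 2 of 7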